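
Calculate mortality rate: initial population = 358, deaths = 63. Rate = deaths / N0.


Mortality rate = 63 / 358 = 0.175978 ≈ 0.1760

0.1760


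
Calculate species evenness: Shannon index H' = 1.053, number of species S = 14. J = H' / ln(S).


ln(14) = 2.63906
J = H' / ln(S) = 1.053 / 2.63906 = 0.399006 ≈ 0.3990

0.3990


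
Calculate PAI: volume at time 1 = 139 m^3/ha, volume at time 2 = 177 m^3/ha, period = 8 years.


PAI = (V2 - V1) / period = (177 - 139) / 8 = 38 / 8 = 4.75 m^3/ha/yr

4.75 m^3/ha/yr


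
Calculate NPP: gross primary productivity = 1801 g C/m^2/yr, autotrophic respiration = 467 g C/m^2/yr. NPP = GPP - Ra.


NPP = GPP - Ra = 1801 - 467 = 1334 g C/m^2/yr

1334 g C/m^2/yr


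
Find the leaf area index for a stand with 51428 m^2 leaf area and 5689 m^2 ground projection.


LAI = 51428 / 5689 = 9.0399 ≈ 9.04

9.04


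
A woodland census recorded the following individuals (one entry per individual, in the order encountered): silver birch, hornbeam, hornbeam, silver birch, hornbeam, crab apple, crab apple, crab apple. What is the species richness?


Total individuals logged = 8
Distinct species (count of individuals): silver birch (2), hornbeam (3), crab apple (3)
Species richness = number of distinct species = 3

3


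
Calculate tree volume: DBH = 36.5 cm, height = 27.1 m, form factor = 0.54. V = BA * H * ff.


(D/200)^2 = (36.5/200)^2 = 0.1825^2 = 0.03330625
BA = 3.141593 * 0.03330625 = 0.104635 m^2
V = 0.104635 * 27.1 * 0.54 = 1.53123 ≈ 1.531 m^3

1.531 m^3


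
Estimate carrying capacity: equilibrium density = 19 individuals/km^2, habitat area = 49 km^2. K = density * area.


K = 19 * 49 = 931 individuals

931 individuals


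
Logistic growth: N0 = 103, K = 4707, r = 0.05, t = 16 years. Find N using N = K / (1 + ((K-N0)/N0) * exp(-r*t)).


(K - N0)/N0 = (4707 - 103)/103 = 4604/103 = 44.6990
r*t = 0.05 * 16 = 0.8; exp(-0.8) = 0.449329
44.6990 * 0.449329 = 20.0846
1 + 20.0846 = 21.0846
N = 4707 / 21.0846 = 223.244 ≈ 223

223


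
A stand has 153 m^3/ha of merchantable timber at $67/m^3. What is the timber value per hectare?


Value = 153 * 67 = $10251/ha

$10251/ha


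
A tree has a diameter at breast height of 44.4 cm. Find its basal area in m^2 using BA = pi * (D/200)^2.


D/200 = 44.4/200 = 0.222 m
(D/200)^2 = 0.222^2 = 0.049284
BA = 3.141593 * 0.049284 = 0.154830 ≈ 0.1548 m^2

0.1548 m^2


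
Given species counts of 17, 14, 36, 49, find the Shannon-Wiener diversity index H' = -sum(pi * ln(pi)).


Total N = 17 + 14 + 36 + 49 = 116
Per-species terms:
  p = 17/116 = 0.146552; ln(p) = -1.920375; p*ln(p) = 0.146552 * (-1.920375) = -0.281435
  p = 14/116 = 0.120690; ln(p) = -2.114530; p*ln(p) = 0.120690 * (-2.114530) = -0.255203
  p = 36/116 = 0.310345; ln(p) = -1.170071; p*ln(p) = 0.310345 * (-1.170071) = -0.363126
  p = 49/116 = 0.422414; ln(p) = -0.861769; p*ln(p) = 0.422414 * (-0.861769) = -0.364023
sum(p*ln(p)) = (-0.281435) + (-0.255203) + (-0.363126) + (-0.364023) = -1.263787
H' = -(-1.263787) = 1.263787 ≈ 1.2638

1.2638


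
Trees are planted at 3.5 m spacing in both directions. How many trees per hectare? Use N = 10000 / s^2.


N = 10000 / 3.5^2 = 10000 / 12.25 = 816.327 ≈ 816 trees/ha

816 trees/ha


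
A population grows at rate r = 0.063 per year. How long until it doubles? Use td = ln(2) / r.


td = ln(2) / 0.063 = 0.693147 / 0.063 = 11.0023 ≈ 11.0 years

11.0 years


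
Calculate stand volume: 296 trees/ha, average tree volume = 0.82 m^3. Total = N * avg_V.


V_stand = 296 * 0.82 = 242.72 ≈ 242.7 m^3/ha

242.7 m^3/ha


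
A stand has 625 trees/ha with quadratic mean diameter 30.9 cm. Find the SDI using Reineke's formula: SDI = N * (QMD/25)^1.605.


QMD/25 = 30.9/25 = 1.236
(1.236)^1.605 = exp(1.605 * ln(1.236)) = exp(1.605 * 0.211880) = exp(0.340067) = 1.40504
SDI = 625 * 1.40504 = 878.150 ≈ 878

878


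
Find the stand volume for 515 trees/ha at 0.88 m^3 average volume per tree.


V_stand = 515 * 0.88 = 453.2 m^3/ha

453.2 m^3/ha


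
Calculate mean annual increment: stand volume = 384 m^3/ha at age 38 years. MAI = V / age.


MAI = 384 / 38 = 10.1053 ≈ 10.11 m^3/ha/yr

10.11 m^3/ha/yr


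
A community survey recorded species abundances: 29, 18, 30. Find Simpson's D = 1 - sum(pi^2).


Total N = 29 + 18 + 30 = 77
Per-species terms:
  p = 29/77 = 0.376623; p^2 = 0.376623^2 = 0.141845
  p = 18/77 = 0.233766; p^2 = 0.233766^2 = 0.054647
  p = 30/77 = 0.389610; p^2 = 0.389610^2 = 0.151796
sum(p^2) = 0.141845 + 0.054647 + 0.151796 = 0.348288
D = 1 - 0.348288 = 0.651712 ≈ 0.6517

0.6517


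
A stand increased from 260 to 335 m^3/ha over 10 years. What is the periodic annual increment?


PAI = (V2 - V1) / period = (335 - 260) / 10 = 75 / 10 = 7.50 m^3/ha/yr

7.50 m^3/ha/yr


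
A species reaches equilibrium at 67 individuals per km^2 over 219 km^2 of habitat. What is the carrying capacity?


K = 67 * 219 = 14673 individuals

14673 individuals


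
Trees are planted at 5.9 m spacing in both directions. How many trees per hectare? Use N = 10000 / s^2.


N = 10000 / 5.9^2 = 10000 / 34.81 = 287.274 ≈ 287 trees/ha

287 trees/ha


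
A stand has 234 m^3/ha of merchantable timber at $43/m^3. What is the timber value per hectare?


Value = 234 * 43 = $10062/ha

$10062/ha


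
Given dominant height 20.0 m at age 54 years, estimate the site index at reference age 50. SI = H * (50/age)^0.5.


50/54 = 0.925926
(0.925926)^0.5 = 0.962250
SI = 20.0 * 0.962250 = 19.2450 ≈ 19.2 m

19.2 m


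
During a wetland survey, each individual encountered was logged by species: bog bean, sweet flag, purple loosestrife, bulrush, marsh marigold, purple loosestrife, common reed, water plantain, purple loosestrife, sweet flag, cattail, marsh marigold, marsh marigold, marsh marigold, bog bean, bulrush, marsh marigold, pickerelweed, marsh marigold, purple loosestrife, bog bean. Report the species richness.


Total individuals logged = 21
Distinct species (count of individuals): bog bean (3), sweet flag (2), purple loosestrife (4), bulrush (2), marsh marigold (6), common reed (1), water plantain (1), cattail (1), pickerelweed (1)
Species richness = number of distinct species = 9

9


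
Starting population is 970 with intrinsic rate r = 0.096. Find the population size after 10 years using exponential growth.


r*t = 0.096 * 10 = 0.96
exp(0.96) = 2.61170
N = 970 * 2.61170 = 2533.35 ≈ 2533

2533


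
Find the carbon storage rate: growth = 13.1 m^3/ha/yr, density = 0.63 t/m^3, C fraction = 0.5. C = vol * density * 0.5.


C = 13.1 * 0.63 * 0.5 = 4.1265 ≈ 4.13 t C/ha/yr

4.13 t C/ha/yr


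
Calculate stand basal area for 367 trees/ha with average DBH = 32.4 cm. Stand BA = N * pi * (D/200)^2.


(D/200)^2 = (32.4/200)^2 = 0.162^2 = 0.026244
Individual BA = 3.141593 * 0.026244 = 0.0824480 m^2
Stand BA = 367 * 0.0824480 = 30.2584 ≈ 30.26 m^2/ha

30.26 m^2/ha


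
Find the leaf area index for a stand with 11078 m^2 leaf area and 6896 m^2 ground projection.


LAI = 11078 / 6896 = 1.6064 ≈ 1.61

1.61


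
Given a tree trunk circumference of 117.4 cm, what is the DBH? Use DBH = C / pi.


DBH = C / pi = 117.4 / 3.141593 = 37.3696 ≈ 37.37 cm

37.37 cm


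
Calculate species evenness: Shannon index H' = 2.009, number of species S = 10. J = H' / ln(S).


ln(10) = 2.30259
J = H' / ln(S) = 2.009 / 2.30259 = 0.872496 ≈ 0.8725

0.8725


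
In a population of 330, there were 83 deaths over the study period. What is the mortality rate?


Mortality rate = 83 / 330 = 0.251515 ≈ 0.2515

0.2515


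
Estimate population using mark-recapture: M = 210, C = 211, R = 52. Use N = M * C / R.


N = M * C / R = 210 * 211 / 52 = 44310 / 52 = 852.12 ≈ 852

852 individuals


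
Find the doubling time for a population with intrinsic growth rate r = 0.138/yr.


td = ln(2) / 0.138 = 0.693147 / 0.138 = 5.02280 ≈ 5.0 years

5.0 years


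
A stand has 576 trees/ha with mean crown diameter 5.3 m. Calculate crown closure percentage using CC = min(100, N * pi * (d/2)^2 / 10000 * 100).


(d/2)^2 = (5.3/2)^2 = 2.65^2 = 7.0225
Crown area = 3.141593 * 7.0225 = 22.0618 m^2
N * area / 10000 * 100 = 576 * 22.0618 / 10000 * 100 = 127.076
CC = min(100, 127.076) = 100%

100%


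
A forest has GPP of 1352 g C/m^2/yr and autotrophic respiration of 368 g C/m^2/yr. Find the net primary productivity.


NPP = GPP - Ra = 1352 - 368 = 984 g C/m^2/yr

984 g C/m^2/yr


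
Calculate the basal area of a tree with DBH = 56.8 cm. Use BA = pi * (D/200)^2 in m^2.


D/200 = 56.8/200 = 0.284 m
(D/200)^2 = 0.284^2 = 0.080656
BA = 3.141593 * 0.080656 = 0.253388 ≈ 0.2534 m^2

0.2534 m^2


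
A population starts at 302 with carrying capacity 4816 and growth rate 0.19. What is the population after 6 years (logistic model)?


(K - N0)/N0 = (4816 - 302)/302 = 4514/302 = 14.9470
r*t = 0.19 * 6 = 1.14; exp(-1.14) = 0.319819
14.9470 * 0.319819 = 4.78033
1 + 4.78033 = 5.78033
N = 4816 / 5.78033 = 833.170 ≈ 833

833


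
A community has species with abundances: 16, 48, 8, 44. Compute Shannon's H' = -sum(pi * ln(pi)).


Total N = 16 + 48 + 8 + 44 = 116
Per-species terms:
  p = 16/116 = 0.137931; ln(p) = -1.981002; p*ln(p) = 0.137931 * (-1.981002) = -0.273242
  p = 48/116 = 0.413793; ln(p) = -0.882389; p*ln(p) = 0.413793 * (-0.882389) = -0.365126
  p = 8/116 = 0.068966; ln(p) = -2.674142; p*ln(p) = 0.068966 * (-2.674142) = -0.184425
  p = 44/116 = 0.379310; ln(p) = -0.969401; p*ln(p) = 0.379310 * (-0.969401) = -0.367703
sum(p*ln(p)) = (-0.273242) + (-0.365126) + (-0.184425) + (-0.367703) = -1.190496
H' = -(-1.190496) = 1.190496 ≈ 1.1905

1.1905


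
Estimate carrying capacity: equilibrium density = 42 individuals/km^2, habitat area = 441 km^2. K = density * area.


K = 42 * 441 = 18522 individuals

18522 individuals


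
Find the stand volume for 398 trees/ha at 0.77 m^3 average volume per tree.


V_stand = 398 * 0.77 = 306.46 ≈ 306.5 m^3/ha

306.5 m^3/ha


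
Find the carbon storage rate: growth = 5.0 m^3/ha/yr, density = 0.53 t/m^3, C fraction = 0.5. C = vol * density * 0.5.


C = 5.0 * 0.53 * 0.5 = 1.325 ≈ 1.33 t C/ha/yr

1.33 t C/ha/yr


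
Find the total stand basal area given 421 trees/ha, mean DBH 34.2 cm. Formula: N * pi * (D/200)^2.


(D/200)^2 = (34.2/200)^2 = 0.171^2 = 0.029241
Individual BA = 3.141593 * 0.029241 = 0.0918633 m^2
Stand BA = 421 * 0.0918633 = 38.6744 ≈ 38.67 m^2/ha

38.67 m^2/ha


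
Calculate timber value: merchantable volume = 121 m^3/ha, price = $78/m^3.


Value = 121 * 78 = $9438/ha

$9438/ha


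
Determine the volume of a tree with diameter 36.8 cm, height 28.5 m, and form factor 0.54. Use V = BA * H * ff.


(D/200)^2 = (36.8/200)^2 = 0.184^2 = 0.033856
BA = 3.141593 * 0.033856 = 0.106362 m^2
V = 0.106362 * 28.5 * 0.54 = 1.63691 ≈ 1.637 m^3

1.637 m^3


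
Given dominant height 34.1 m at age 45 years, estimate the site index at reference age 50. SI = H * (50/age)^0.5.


50/45 = 1.11111
(1.11111)^0.5 = 1.05409
SI = 34.1 * 1.05409 = 35.9445 ≈ 35.9 m

35.9 m


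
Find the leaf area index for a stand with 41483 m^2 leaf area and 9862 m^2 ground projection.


LAI = 41483 / 9862 = 4.2063 ≈ 4.21

4.21


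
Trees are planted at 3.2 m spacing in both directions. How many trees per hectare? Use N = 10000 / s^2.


N = 10000 / 3.2^2 = 10000 / 10.24 = 976.563 ≈ 977 trees/ha

977 trees/ha


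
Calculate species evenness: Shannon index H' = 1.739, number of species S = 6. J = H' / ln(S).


ln(6) = 1.79176
J = H' / ln(S) = 1.739 / 1.79176 = 0.970554 ≈ 0.9706

0.9706


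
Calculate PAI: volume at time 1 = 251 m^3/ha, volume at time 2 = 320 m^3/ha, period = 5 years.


PAI = (V2 - V1) / period = (320 - 251) / 5 = 69 / 5 = 13.80 m^3/ha/yr

13.80 m^3/ha/yr


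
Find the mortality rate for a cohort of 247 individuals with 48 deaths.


Mortality rate = 48 / 247 = 0.194332 ≈ 0.1943

0.1943


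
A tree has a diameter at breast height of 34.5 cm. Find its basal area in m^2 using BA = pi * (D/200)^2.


D/200 = 34.5/200 = 0.1725 m
(D/200)^2 = 0.1725^2 = 0.02975625
BA = 3.141593 * 0.02975625 = 0.0934820 ≈ 0.0935 m^2

0.0935 m^2


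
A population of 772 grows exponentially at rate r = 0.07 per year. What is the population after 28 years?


r*t = 0.07 * 28 = 1.96
exp(1.96) = 7.09933
N = 772 * 7.09933 = 5480.68 ≈ 5481

5481


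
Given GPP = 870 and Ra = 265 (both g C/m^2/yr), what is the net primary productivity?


NPP = GPP - Ra = 870 - 265 = 605 g C/m^2/yr

605 g C/m^2/yr


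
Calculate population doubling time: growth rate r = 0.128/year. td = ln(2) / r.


td = ln(2) / 0.128 = 0.693147 / 0.128 = 5.41521 ≈ 5.4 years

5.4 years


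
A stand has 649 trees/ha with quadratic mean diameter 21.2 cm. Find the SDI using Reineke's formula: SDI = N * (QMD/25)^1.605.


QMD/25 = 21.2/25 = 0.848
(0.848)^1.605 = exp(1.605 * ln(0.848)) = exp(1.605 * (-0.164875)) = exp(-0.264624) = 0.767494
SDI = 649 * 0.767494 = 498.104 ≈ 498

498


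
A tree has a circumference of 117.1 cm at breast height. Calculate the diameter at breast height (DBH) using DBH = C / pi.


DBH = C / pi = 117.1 / 3.141593 = 37.2741 ≈ 37.27 cm

37.27 cm


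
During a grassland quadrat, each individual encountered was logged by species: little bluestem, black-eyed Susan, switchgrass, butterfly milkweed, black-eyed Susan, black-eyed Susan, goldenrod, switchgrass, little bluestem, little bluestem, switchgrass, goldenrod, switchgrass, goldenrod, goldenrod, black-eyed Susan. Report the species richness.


Total individuals logged = 16
Distinct species (count of individuals): little bluestem (3), black-eyed Susan (4), switchgrass (4), butterfly milkweed (1), goldenrod (4)
Species richness = number of distinct species = 5

5


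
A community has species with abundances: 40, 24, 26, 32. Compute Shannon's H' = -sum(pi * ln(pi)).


Total N = 40 + 24 + 26 + 32 = 122
Per-species terms:
  p = 40/122 = 0.327869; ln(p) = -1.115141; p*ln(p) = 0.327869 * (-1.115141) = -0.365620
  p = 24/122 = 0.196721; ln(p) = -1.625969; p*ln(p) = 0.196721 * (-1.625969) = -0.319862
  p = 26/122 = 0.213115; ln(p) = -1.545923; p*ln(p) = 0.213115 * (-1.545923) = -0.329459
  p = 32/122 = 0.262295; ln(p) = -1.338285; p*ln(p) = 0.262295 * (-1.338285) = -0.351025
sum(p*ln(p)) = (-0.365620) + (-0.319862) + (-0.329459) + (-0.351025) = -1.365966
H' = -(-1.365966) = 1.365966 ≈ 1.3660

1.3660


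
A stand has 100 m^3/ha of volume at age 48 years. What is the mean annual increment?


MAI = 100 / 48 = 2.0833 ≈ 2.08 m^3/ha/yr

2.08 m^3/ha/yr


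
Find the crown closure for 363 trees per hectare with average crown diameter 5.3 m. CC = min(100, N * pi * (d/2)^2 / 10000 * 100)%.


(d/2)^2 = (5.3/2)^2 = 2.65^2 = 7.0225
Crown area = 3.141593 * 7.0225 = 22.0618 m^2
N * area / 10000 * 100 = 363 * 22.0618 / 10000 * 100 = 80.0843
CC = min(100, 80.0843) = 80.0843 ≈ 80.1%

80.1%


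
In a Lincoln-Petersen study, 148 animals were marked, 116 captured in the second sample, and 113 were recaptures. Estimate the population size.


N = M * C / R = 148 * 116 / 113 = 17168 / 113 = 151.93 ≈ 152

152 individuals


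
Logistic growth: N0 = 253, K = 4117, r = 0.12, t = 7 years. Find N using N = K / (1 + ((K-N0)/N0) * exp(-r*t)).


(K - N0)/N0 = (4117 - 253)/253 = 3864/253 = 15.2727
r*t = 0.12 * 7 = 0.84; exp(-0.84) = 0.431711
15.2727 * 0.431711 = 6.59339
1 + 6.59339 = 7.59339
N = 4117 / 7.59339 = 542.182 ≈ 542

542


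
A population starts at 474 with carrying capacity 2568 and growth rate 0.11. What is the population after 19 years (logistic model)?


(K - N0)/N0 = (2568 - 474)/474 = 2094/474 = 4.41772
r*t = 0.11 * 19 = 2.09; exp(-2.09) = 0.123687
4.41772 * 0.123687 = 0.546415
1 + 0.546415 = 1.54642
N = 2568 / 1.54642 = 1660.61 ≈ 1661

1661


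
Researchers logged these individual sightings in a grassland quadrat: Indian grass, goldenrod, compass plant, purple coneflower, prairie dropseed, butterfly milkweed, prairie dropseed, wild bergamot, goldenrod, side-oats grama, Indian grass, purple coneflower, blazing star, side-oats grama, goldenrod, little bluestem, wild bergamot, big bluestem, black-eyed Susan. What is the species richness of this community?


Total individuals logged = 19
Distinct species (count of individuals): Indian grass (2), goldenrod (3), compass plant (1), purple coneflower (2), prairie dropseed (2), butterfly milkweed (1), wild bergamot (2), side-oats grama (2), blazing star (1), little bluestem (1), big bluestem (1), black-eyed Susan (1)
Species richness = number of distinct species = 12

12


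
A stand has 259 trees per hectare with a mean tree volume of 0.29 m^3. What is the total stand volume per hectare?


V_stand = 259 * 0.29 = 75.11 ≈ 75.1 m^3/ha

75.1 m^3/ha


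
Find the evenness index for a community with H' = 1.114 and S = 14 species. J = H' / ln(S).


ln(14) = 2.63906
J = H' / ln(S) = 1.114 / 2.63906 = 0.422120 ≈ 0.4221

0.4221


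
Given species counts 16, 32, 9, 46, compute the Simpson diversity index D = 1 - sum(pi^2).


Total N = 16 + 32 + 9 + 46 = 103
Per-species terms:
  p = 16/103 = 0.155340; p^2 = 0.155340^2 = 0.024131
  p = 32/103 = 0.310680; p^2 = 0.310680^2 = 0.096522
  p = 9/103 = 0.087379; p^2 = 0.087379^2 = 0.007635
  p = 46/103 = 0.446602; p^2 = 0.446602^2 = 0.199453
sum(p^2) = 0.024131 + 0.096522 + 0.007635 + 0.199453 = 0.327741
D = 1 - 0.327741 = 0.672259 ≈ 0.6723

0.6723


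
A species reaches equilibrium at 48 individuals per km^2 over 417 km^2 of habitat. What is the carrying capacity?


K = 48 * 417 = 20016 individuals

20016 individuals


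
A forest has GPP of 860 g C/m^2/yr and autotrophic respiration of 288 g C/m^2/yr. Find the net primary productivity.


NPP = GPP - Ra = 860 - 288 = 572 g C/m^2/yr

572 g C/m^2/yr


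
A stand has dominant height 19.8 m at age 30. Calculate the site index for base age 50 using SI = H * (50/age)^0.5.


50/30 = 1.66667
(1.66667)^0.5 = 1.29100
SI = 19.8 * 1.29100 = 25.5618 ≈ 25.6 m

25.6 m


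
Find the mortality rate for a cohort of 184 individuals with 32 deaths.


Mortality rate = 32 / 184 = 0.173913 ≈ 0.1739

0.1739


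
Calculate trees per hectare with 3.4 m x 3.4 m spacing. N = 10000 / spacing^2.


N = 10000 / 3.4^2 = 10000 / 11.56 = 865.052 ≈ 865 trees/ha

865 trees/ha


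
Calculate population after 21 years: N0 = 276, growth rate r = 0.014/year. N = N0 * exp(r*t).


r*t = 0.014 * 21 = 0.294
exp(0.294) = 1.34178
N = 276 * 1.34178 = 370.331 ≈ 370

370


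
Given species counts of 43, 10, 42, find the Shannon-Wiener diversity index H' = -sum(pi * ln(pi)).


Total N = 43 + 10 + 42 = 95
Per-species terms:
  p = 43/95 = 0.452632; ln(p) = -0.792676; p*ln(p) = 0.452632 * (-0.792676) = -0.358791
  p = 10/95 = 0.105263; ln(p) = -2.251293; p*ln(p) = 0.105263 * (-2.251293) = -0.236978
  p = 42/95 = 0.442105; ln(p) = -0.816208; p*ln(p) = 0.442105 * (-0.816208) = -0.360850
sum(p*ln(p)) = (-0.358791) + (-0.236978) + (-0.360850) = -0.956619
H' = -(-0.956619) = 0.956619 ≈ 0.9566

0.9566


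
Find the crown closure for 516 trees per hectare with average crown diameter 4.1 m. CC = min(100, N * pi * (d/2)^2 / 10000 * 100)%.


(d/2)^2 = (4.1/2)^2 = 2.05^2 = 4.2025
Crown area = 3.141593 * 4.2025 = 13.2025 m^2
N * area / 10000 * 100 = 516 * 13.2025 / 10000 * 100 = 68.1249
CC = min(100, 68.1249) = 68.1249 ≈ 68.1%

68.1%


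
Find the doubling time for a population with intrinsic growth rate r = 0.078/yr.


td = ln(2) / 0.078 = 0.693147 / 0.078 = 8.88650 ≈ 8.9 years

8.9 years


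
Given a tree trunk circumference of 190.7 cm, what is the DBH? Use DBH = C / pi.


DBH = C / pi = 190.7 / 3.141593 = 60.7017 ≈ 60.70 cm

60.70 cm


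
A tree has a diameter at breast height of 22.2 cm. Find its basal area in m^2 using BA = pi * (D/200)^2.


D/200 = 22.2/200 = 0.111 m
(D/200)^2 = 0.111^2 = 0.012321
BA = 3.141593 * 0.012321 = 0.0387076 ≈ 0.0387 m^2

0.0387 m^2


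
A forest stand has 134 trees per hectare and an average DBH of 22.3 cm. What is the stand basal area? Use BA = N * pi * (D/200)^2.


(D/200)^2 = (22.3/200)^2 = 0.1115^2 = 0.01243225
Individual BA = 3.141593 * 0.01243225 = 0.0390571 m^2
Stand BA = 134 * 0.0390571 = 5.23365 ≈ 5.23 m^2/ha

5.23 m^2/ha


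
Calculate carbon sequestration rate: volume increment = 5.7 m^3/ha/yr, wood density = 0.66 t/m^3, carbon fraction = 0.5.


C = 5.7 * 0.66 * 0.5 = 1.881 ≈ 1.88 t C/ha/yr

1.88 t C/ha/yr


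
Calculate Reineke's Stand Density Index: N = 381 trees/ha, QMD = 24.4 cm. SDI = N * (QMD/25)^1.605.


QMD/25 = 24.4/25 = 0.976
(0.976)^1.605 = exp(1.605 * ln(0.976)) = exp(1.605 * (-0.0242927)) = exp(-0.0389898) = 0.961761
SDI = 381 * 0.961761 = 366.431 ≈ 366

366


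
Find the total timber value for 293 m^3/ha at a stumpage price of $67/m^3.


Value = 293 * 67 = $19631/ha

$19631/ha


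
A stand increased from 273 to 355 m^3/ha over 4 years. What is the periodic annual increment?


PAI = (V2 - V1) / period = (355 - 273) / 4 = 82 / 4 = 20.50 m^3/ha/yr

20.50 m^3/ha/yr


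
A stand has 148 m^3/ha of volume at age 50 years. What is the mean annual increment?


MAI = 148 / 50 = 2.96 m^3/ha/yr

2.96 m^3/ha/yr


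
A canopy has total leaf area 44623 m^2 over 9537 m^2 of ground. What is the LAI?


LAI = 44623 / 9537 = 4.6789 ≈ 4.68

4.68


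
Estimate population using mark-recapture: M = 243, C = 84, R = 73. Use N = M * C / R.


N = M * C / R = 243 * 84 / 73 = 20412 / 73 = 279.62 ≈ 280

280 individuals


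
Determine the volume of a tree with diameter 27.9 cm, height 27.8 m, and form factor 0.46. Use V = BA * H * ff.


(D/200)^2 = (27.9/200)^2 = 0.1395^2 = 0.01946025
BA = 3.141593 * 0.01946025 = 0.0611362 m^2
V = 0.0611362 * 27.8 * 0.46 = 0.781810 ≈ 0.782 m^3

0.782 m^3


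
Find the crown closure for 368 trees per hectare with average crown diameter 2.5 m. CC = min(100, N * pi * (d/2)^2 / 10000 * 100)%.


(d/2)^2 = (2.5/2)^2 = 1.25^2 = 1.5625
Crown area = 3.141593 * 1.5625 = 4.90874 m^2
N * area / 10000 * 100 = 368 * 4.90874 / 10000 * 100 = 18.0642
CC = min(100, 18.0642) = 18.0642 ≈ 18.1%

18.1%


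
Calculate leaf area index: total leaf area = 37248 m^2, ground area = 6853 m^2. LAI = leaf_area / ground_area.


LAI = 37248 / 6853 = 5.4353 ≈ 5.44

5.44


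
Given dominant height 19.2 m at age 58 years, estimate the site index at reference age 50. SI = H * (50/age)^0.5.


50/58 = 0.862069
(0.862069)^0.5 = 0.928477
SI = 19.2 * 0.928477 = 17.8268 ≈ 17.8 m

17.8 m


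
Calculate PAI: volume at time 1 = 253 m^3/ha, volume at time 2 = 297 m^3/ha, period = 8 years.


PAI = (V2 - V1) / period = (297 - 253) / 8 = 44 / 8 = 5.50 m^3/ha/yr

5.50 m^3/ha/yr


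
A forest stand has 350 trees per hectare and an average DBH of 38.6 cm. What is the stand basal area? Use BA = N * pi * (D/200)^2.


(D/200)^2 = (38.6/200)^2 = 0.193^2 = 0.037249
Individual BA = 3.141593 * 0.037249 = 0.117021 m^2
Stand BA = 350 * 0.117021 = 40.9574 ≈ 40.96 m^2/ha

40.96 m^2/ha


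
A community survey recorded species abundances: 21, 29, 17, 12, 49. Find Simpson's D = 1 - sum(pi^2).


Total N = 21 + 29 + 17 + 12 + 49 = 128
Per-species terms:
  p = 21/128 = 0.164063; p^2 = 0.164063^2 = 0.026917
  p = 29/128 = 0.226563; p^2 = 0.226563^2 = 0.051331
  p = 17/128 = 0.132813; p^2 = 0.132813^2 = 0.017639
  p = 12/128 = 0.093750; p^2 = 0.093750^2 = 0.008789
  p = 49/128 = 0.382813; p^2 = 0.382813^2 = 0.146546
sum(p^2) = 0.026917 + 0.051331 + 0.017639 + 0.008789 + 0.146546 = 0.251222
D = 1 - 0.251222 = 0.748778 ≈ 0.7488

0.7488


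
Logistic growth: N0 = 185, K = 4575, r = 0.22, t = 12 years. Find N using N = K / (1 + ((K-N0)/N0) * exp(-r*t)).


(K - N0)/N0 = (4575 - 185)/185 = 4390/185 = 23.7297
r*t = 0.22 * 12 = 2.64; exp(-2.64) = 0.0713613
23.7297 * 0.0713613 = 1.69338
1 + 1.69338 = 2.69338
N = 4575 / 2.69338 = 1698.61 ≈ 1699

1699


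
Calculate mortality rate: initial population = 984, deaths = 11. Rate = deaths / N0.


Mortality rate = 11 / 984 = 0.011179 ≈ 0.0112

0.0112


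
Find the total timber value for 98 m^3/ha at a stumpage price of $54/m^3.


Value = 98 * 54 = $5292/ha

$5292/ha


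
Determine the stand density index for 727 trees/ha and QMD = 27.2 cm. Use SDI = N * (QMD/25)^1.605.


QMD/25 = 27.2/25 = 1.088
(1.088)^1.605 = exp(1.605 * ln(1.088)) = exp(1.605 * 0.0843411) = exp(0.135367) = 1.14496
SDI = 727 * 1.14496 = 832.386 ≈ 832

832


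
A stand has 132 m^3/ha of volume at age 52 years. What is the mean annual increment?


MAI = 132 / 52 = 2.5385 ≈ 2.54 m^3/ha/yr

2.54 m^3/ha/yr


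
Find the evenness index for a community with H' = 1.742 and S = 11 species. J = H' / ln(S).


ln(11) = 2.39790
J = H' / ln(S) = 1.742 / 2.39790 = 0.726469 ≈ 0.7265

0.7265


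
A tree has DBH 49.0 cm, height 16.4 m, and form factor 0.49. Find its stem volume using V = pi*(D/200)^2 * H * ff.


(D/200)^2 = (49.0/200)^2 = 0.245^2 = 0.060025
BA = 3.141593 * 0.060025 = 0.188574 m^2
V = 0.188574 * 16.4 * 0.49 = 1.51538 ≈ 1.515 m^3

1.515 m^3


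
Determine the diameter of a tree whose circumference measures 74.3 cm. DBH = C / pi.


DBH = C / pi = 74.3 / 3.141593 = 23.6504 ≈ 23.65 cm

23.65 cm


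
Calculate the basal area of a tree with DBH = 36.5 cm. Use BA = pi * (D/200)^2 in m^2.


D/200 = 36.5/200 = 0.1825 m
(D/200)^2 = 0.1825^2 = 0.03330625
BA = 3.141593 * 0.03330625 = 0.104635 ≈ 0.1046 m^2

0.1046 m^2


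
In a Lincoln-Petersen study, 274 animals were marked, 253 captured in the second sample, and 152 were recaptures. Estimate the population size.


N = M * C / R = 274 * 253 / 152 = 69322 / 152 = 456.07 ≈ 456

456 individuals


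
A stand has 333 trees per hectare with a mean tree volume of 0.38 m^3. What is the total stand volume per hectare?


V_stand = 333 * 0.38 = 126.54 ≈ 126.5 m^3/ha

126.5 m^3/ha


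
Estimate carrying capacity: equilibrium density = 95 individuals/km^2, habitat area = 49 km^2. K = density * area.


K = 95 * 49 = 4655 individuals

4655 individuals


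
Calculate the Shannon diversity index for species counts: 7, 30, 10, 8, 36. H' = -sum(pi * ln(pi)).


Total N = 7 + 30 + 10 + 8 + 36 = 91
Per-species terms:
  p = 7/91 = 0.076923; ln(p) = -2.564950; p*ln(p) = 0.076923 * (-2.564950) = -0.197304
  p = 30/91 = 0.329670; ln(p) = -1.109663; p*ln(p) = 0.329670 * (-1.109663) = -0.365823
  p = 10/91 = 0.109890; ln(p) = -2.208275; p*ln(p) = 0.109890 * (-2.208275) = -0.242667
  p = 8/91 = 0.087912; ln(p) = -2.431419; p*ln(p) = 0.087912 * (-2.431419) = -0.213751
  p = 36/91 = 0.395604; ln(p) = -0.927342; p*ln(p) = 0.395604 * (-0.927342) = -0.366860
sum(p*ln(p)) = (-0.197304) + (-0.365823) + (-0.242667) + (-0.213751) + (-0.366860) = -1.386405
H' = -(-1.386405) = 1.386405 ≈ 1.3864

1.3864


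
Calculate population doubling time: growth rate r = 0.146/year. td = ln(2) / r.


td = ln(2) / 0.146 = 0.693147 / 0.146 = 4.74758 ≈ 4.7 years

4.7 years


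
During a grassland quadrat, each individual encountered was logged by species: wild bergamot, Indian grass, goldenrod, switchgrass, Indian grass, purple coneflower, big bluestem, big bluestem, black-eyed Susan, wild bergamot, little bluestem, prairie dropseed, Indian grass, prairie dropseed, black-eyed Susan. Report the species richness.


Total individuals logged = 15
Distinct species (count of individuals): wild bergamot (2), Indian grass (3), goldenrod (1), switchgrass (1), purple coneflower (1), big bluestem (2), black-eyed Susan (2), little bluestem (1), prairie dropseed (2)
Species richness = number of distinct species = 9

9


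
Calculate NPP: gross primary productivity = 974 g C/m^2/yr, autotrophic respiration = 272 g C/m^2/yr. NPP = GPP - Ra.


NPP = GPP - Ra = 974 - 272 = 702 g C/m^2/yr

702 g C/m^2/yr


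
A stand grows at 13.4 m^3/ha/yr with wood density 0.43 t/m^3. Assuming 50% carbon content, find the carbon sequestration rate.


C = 13.4 * 0.43 * 0.5 = 2.881 ≈ 2.88 t C/ha/yr

2.88 t C/ha/yr


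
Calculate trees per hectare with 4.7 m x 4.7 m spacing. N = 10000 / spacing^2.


N = 10000 / 4.7^2 = 10000 / 22.09 = 452.694 ≈ 453 trees/ha

453 trees/ha


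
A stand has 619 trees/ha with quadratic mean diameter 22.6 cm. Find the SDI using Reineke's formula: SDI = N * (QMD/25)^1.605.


QMD/25 = 22.6/25 = 0.904
(0.904)^1.605 = exp(1.605 * ln(0.904)) = exp(1.605 * (-0.100926)) = exp(-0.161986) = 0.850453
SDI = 619 * 0.850453 = 526.430 ≈ 526

526


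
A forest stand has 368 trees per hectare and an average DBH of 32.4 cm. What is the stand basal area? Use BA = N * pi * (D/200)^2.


(D/200)^2 = (32.4/200)^2 = 0.162^2 = 0.026244
Individual BA = 3.141593 * 0.026244 = 0.0824480 m^2
Stand BA = 368 * 0.0824480 = 30.3409 ≈ 30.34 m^2/ha

30.34 m^2/ha


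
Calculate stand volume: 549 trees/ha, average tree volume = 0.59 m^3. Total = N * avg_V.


V_stand = 549 * 0.59 = 323.91 ≈ 323.9 m^3/ha

323.9 m^3/ha


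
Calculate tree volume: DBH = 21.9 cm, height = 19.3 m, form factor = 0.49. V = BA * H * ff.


(D/200)^2 = (21.9/200)^2 = 0.1095^2 = 0.01199025
BA = 3.141593 * 0.01199025 = 0.0376685 m^2
V = 0.0376685 * 19.3 * 0.49 = 0.356231 ≈ 0.356 m^3

0.356 m^3


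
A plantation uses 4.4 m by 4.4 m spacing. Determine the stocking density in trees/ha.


N = 10000 / 4.4^2 = 10000 / 19.36 = 516.529 ≈ 517 trees/ha

517 trees/ha


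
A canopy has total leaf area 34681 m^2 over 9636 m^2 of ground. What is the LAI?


LAI = 34681 / 9636 = 3.5991 ≈ 3.60

3.60


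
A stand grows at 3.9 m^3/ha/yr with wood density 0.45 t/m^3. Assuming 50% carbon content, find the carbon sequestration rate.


C = 3.9 * 0.45 * 0.5 = 0.8775 ≈ 0.88 t C/ha/yr

0.88 t C/ha/yr


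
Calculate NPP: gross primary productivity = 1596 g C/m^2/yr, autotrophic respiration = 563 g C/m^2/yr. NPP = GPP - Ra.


NPP = GPP - Ra = 1596 - 563 = 1033 g C/m^2/yr

1033 g C/m^2/yr


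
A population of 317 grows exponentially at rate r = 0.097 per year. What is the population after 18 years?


r*t = 0.097 * 18 = 1.746
exp(1.746) = 5.73163
N = 317 * 5.73163 = 1816.93 ≈ 1817

1817


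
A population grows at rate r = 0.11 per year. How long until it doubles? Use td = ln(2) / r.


td = ln(2) / 0.11 = 0.693147 / 0.11 = 6.30134 ≈ 6.3 years

6.3 years


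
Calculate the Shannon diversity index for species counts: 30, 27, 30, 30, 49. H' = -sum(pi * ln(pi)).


Total N = 30 + 27 + 30 + 30 + 49 = 166
Per-species terms:
  p = 30/166 = 0.180723; ln(p) = -1.710790; p*ln(p) = 0.180723 * (-1.710790) = -0.309179
  p = 27/166 = 0.162651; ln(p) = -1.816148; p*ln(p) = 0.162651 * (-1.816148) = -0.295398
  p = 30/166 = 0.180723; ln(p) = -1.710790; p*ln(p) = 0.180723 * (-1.710790) = -0.309179
  p = 30/166 = 0.180723; ln(p) = -1.710790; p*ln(p) = 0.180723 * (-1.710790) = -0.309179
  p = 49/166 = 0.295181; ln(p) = -1.220167; p*ln(p) = 0.295181 * (-1.220167) = -0.360170
sum(p*ln(p)) = (-0.309179) + (-0.295398) + (-0.309179) + (-0.309179) + (-0.360170) = -1.583105
H' = -(-1.583105) = 1.583105 ≈ 1.5831

1.5831


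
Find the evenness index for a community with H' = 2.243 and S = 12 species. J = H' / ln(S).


ln(12) = 2.48491
J = H' / ln(S) = 2.243 / 2.48491 = 0.902648 ≈ 0.9026

0.9026


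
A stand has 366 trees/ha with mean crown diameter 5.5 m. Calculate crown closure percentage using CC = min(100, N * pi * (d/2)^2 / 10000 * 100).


(d/2)^2 = (5.5/2)^2 = 2.75^2 = 7.5625
Crown area = 3.141593 * 7.5625 = 23.7583 m^2
N * area / 10000 * 100 = 366 * 23.7583 / 10000 * 100 = 86.9554
CC = min(100, 86.9554) = 86.9554 ≈ 87.0%

87.0%


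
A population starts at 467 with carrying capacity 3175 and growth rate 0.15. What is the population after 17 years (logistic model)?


(K - N0)/N0 = (3175 - 467)/467 = 2708/467 = 5.79872
r*t = 0.15 * 17 = 2.55; exp(-2.55) = 0.0780817
5.79872 * 0.0780817 = 0.452774
1 + 0.452774 = 1.45277
N = 3175 / 1.45277 = 2185.48 ≈ 2185

2185


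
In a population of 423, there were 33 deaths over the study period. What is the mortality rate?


Mortality rate = 33 / 423 = 0.078014 ≈ 0.0780

0.0780


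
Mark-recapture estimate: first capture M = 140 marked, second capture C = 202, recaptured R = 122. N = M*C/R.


N = M * C / R = 140 * 202 / 122 = 28280 / 122 = 231.80 ≈ 232

232 individuals


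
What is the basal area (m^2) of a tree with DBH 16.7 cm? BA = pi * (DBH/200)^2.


D/200 = 16.7/200 = 0.0835 m
(D/200)^2 = 0.0835^2 = 0.00697225
BA = 3.141593 * 0.00697225 = 0.0219040 ≈ 0.0219 m^2

0.0219 m^2


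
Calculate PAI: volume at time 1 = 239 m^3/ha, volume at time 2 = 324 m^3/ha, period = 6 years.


PAI = (V2 - V1) / period = (324 - 239) / 6 = 85 / 6 = 14.1667 ≈ 14.17 m^3/ha/yr

14.17 m^3/ha/yr


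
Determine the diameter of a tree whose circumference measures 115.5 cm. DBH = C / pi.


DBH = C / pi = 115.5 / 3.141593 = 36.7648 ≈ 36.76 cm

36.76 cm


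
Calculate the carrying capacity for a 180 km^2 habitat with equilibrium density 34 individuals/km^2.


K = 34 * 180 = 6120 individuals

6120 individuals


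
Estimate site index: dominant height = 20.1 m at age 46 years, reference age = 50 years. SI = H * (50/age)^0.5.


50/46 = 1.08696
(1.08696)^0.5 = 1.04257
SI = 20.1 * 1.04257 = 20.9557 ≈ 21.0 m

21.0 m


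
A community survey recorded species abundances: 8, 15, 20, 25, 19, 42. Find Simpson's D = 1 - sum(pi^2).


Total N = 8 + 15 + 20 + 25 + 19 + 42 = 129
Per-species terms:
  p = 8/129 = 0.062016; p^2 = 0.062016^2 = 0.003846
  p = 15/129 = 0.116279; p^2 = 0.116279^2 = 0.013521
  p = 20/129 = 0.155039; p^2 = 0.155039^2 = 0.024037
  p = 25/129 = 0.193798; p^2 = 0.193798^2 = 0.037558
  p = 19/129 = 0.147287; p^2 = 0.147287^2 = 0.021693
  p = 42/129 = 0.325581; p^2 = 0.325581^2 = 0.106003
sum(p^2) = 0.003846 + 0.013521 + 0.024037 + 0.037558 + 0.021693 + 0.106003 = 0.206658
D = 1 - 0.206658 = 0.793342 ≈ 0.7933

0.7933


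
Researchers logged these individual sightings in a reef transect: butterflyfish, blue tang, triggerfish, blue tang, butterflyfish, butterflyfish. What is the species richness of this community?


Total individuals logged = 6
Distinct species (count of individuals): butterflyfish (3), blue tang (2), triggerfish (1)
Species richness = number of distinct species = 3

3


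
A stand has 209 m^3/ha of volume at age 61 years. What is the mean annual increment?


MAI = 209 / 61 = 3.4262 ≈ 3.43 m^3/ha/yr

3.43 m^3/ha/yr


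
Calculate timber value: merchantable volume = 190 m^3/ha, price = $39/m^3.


Value = 190 * 39 = $7410/ha

$7410/ha


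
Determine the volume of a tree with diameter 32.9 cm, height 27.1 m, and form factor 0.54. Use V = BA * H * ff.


(D/200)^2 = (32.9/200)^2 = 0.1645^2 = 0.02706025
BA = 3.141593 * 0.02706025 = 0.0850123 m^2
V = 0.0850123 * 27.1 * 0.54 = 1.24407 ≈ 1.244 m^3

1.244 m^3


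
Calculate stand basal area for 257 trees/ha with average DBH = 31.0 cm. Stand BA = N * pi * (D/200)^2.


(D/200)^2 = (31.0/200)^2 = 0.155^2 = 0.024025
Individual BA = 3.141593 * 0.024025 = 0.0754768 m^2
Stand BA = 257 * 0.0754768 = 19.3975 ≈ 19.40 m^2/ha

19.40 m^2/ha


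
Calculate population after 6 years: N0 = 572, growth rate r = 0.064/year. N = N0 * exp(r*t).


r*t = 0.064 * 6 = 0.384
exp(0.384) = 1.46815
N = 572 * 1.46815 = 839.782 ≈ 840

840


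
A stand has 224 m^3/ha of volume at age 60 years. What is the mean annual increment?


MAI = 224 / 60 = 3.7333 ≈ 3.73 m^3/ha/yr

3.73 m^3/ha/yr


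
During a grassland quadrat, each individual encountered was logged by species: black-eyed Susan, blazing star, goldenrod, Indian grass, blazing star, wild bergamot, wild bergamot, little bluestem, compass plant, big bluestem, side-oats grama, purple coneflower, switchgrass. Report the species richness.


Total individuals logged = 13
Distinct species (count of individuals): black-eyed Susan (1), blazing star (2), goldenrod (1), Indian grass (1), wild bergamot (2), little bluestem (1), compass plant (1), big bluestem (1), side-oats grama (1), purple coneflower (1), switchgrass (1)
Species richness = number of distinct species = 11

11


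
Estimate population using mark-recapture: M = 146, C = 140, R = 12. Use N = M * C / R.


N = M * C / R = 146 * 140 / 12 = 20440 / 12 = 1703.33 ≈ 1703

1703 individuals


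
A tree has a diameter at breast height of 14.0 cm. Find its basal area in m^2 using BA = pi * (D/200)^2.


D/200 = 14.0/200 = 0.07 m
(D/200)^2 = 0.07^2 = 0.0049
BA = 3.141593 * 0.0049 = 0.0153938 ≈ 0.0154 m^2

0.0154 m^2


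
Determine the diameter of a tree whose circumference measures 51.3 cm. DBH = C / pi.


DBH = C / pi = 51.3 / 3.141593 = 16.3293 ≈ 16.33 cm

16.33 cm


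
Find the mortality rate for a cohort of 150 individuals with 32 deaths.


Mortality rate = 32 / 150 = 0.213333 ≈ 0.2133

0.2133


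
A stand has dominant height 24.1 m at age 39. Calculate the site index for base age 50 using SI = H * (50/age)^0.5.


50/39 = 1.28205
(1.28205)^0.5 = 1.13228
SI = 24.1 * 1.13228 = 27.2879 ≈ 27.3 m

27.3 m


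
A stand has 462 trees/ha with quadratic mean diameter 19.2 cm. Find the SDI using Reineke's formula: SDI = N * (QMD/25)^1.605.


QMD/25 = 19.2/25 = 0.768
(0.768)^1.605 = exp(1.605 * ln(0.768)) = exp(1.605 * (-0.263966)) = exp(-0.423665) = 0.654643
SDI = 462 * 0.654643 = 302.445 ≈ 302

302


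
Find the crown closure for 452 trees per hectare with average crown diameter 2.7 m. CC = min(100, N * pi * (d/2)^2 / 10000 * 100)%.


(d/2)^2 = (2.7/2)^2 = 1.35^2 = 1.8225
Crown area = 3.141593 * 1.8225 = 5.72555 m^2
N * area / 10000 * 100 = 452 * 5.72555 / 10000 * 100 = 25.8795
CC = min(100, 25.8795) = 25.8795 ≈ 25.9%

25.9%


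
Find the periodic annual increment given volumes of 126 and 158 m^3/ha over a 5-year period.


PAI = (V2 - V1) / period = (158 - 126) / 5 = 32 / 5 = 6.40 m^3/ha/yr

6.40 m^3/ha/yr


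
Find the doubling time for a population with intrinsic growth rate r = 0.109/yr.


td = ln(2) / 0.109 = 0.693147 / 0.109 = 6.35915 ≈ 6.4 years

6.4 years


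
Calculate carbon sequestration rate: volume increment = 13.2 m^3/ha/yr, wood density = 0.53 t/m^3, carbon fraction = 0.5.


C = 13.2 * 0.53 * 0.5 = 3.498 ≈ 3.50 t C/ha/yr

3.50 t C/ha/yr


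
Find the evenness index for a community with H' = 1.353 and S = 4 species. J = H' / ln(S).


ln(4) = 1.38629
J = H' / ln(S) = 1.353 / 1.38629 = 0.975986 ≈ 0.9760

0.9760


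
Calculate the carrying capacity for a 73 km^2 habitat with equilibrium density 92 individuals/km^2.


K = 92 * 73 = 6716 individuals

6716 individuals


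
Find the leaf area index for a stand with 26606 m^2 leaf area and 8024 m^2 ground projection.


LAI = 26606 / 8024 = 3.3158 ≈ 3.32

3.32


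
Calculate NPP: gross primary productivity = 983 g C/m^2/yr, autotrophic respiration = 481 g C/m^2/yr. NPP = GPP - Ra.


NPP = GPP - Ra = 983 - 481 = 502 g C/m^2/yr

502 g C/m^2/yr


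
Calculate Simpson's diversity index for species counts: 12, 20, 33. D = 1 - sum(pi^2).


Total N = 12 + 20 + 33 = 65
Per-species terms:
  p = 12/65 = 0.184615; p^2 = 0.184615^2 = 0.034083
  p = 20/65 = 0.307692; p^2 = 0.307692^2 = 0.094674
  p = 33/65 = 0.507692; p^2 = 0.507692^2 = 0.257751
sum(p^2) = 0.034083 + 0.094674 + 0.257751 = 0.386508
D = 1 - 0.386508 = 0.613492 ≈ 0.6135

0.6135


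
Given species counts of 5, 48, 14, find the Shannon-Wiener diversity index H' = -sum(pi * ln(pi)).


Total N = 5 + 48 + 14 = 67
Per-species terms:
  p = 5/67 = 0.074627; ln(p) = -2.595253; p*ln(p) = 0.074627 * (-2.595253) = -0.193676
  p = 48/67 = 0.716418; ln(p) = -0.333491; p*ln(p) = 0.716418 * (-0.333491) = -0.238919
  p = 14/67 = 0.208955; ln(p) = -1.565636; p*ln(p) = 0.208955 * (-1.565636) = -0.327147
sum(p*ln(p)) = (-0.193676) + (-0.238919) + (-0.327147) = -0.759742
H' = -(-0.759742) = 0.759742 ≈ 0.7597

0.7597
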